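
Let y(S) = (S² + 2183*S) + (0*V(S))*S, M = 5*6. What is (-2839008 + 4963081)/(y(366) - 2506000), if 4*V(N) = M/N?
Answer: -2124073/1573066 ≈ -1.3503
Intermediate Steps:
M = 30
V(N) = 15/(2*N) (V(N) = (30/N)/4 = 15/(2*N))
y(S) = S² + 2183*S (y(S) = (S² + 2183*S) + (0*(15/(2*S)))*S = (S² + 2183*S) + 0*S = (S² + 2183*S) + 0 = S² + 2183*S)
(-2839008 + 4963081)/(y(366) - 2506000) = (-2839008 + 4963081)/(366*(2183 + 366) - 2506000) = 2124073/(366*2549 - 2506000) = 2124073/(932934 - 2506000) = 2124073/(-1573066) = 2124073*(-1/1573066) = -2124073/1573066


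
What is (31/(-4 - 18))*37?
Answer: -1147/22 ≈ -52.136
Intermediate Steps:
(31/(-4 - 18))*37 = (31/(-22))*37 = -1/22*31*37 = -31/22*37 = -1147/22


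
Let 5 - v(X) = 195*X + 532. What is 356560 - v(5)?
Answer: 358062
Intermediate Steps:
v(X) = -527 - 195*X (v(X) = 5 - (195*X + 532) = 5 - (532 + 195*X) = 5 + (-532 - 195*X) = -527 - 195*X)
356560 - v(5) = 356560 - (-527 - 195*5) = 356560 - (-527 - 975) = 356560 - 1*(-1502) = 356560 + 1502 = 358062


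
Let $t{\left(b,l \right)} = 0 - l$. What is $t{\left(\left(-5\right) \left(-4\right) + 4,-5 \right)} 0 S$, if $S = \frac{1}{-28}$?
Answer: $0$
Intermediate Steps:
$t{\left(b,l \right)} = - l$
$S = - \frac{1}{28} \approx -0.035714$
$t{\left(\left(-5\right) \left(-4\right) + 4,-5 \right)} 0 S = \left(-1\right) \left(-5\right) 0 \left(- \frac{1}{28}\right) = 5 \cdot 0 \left(- \frac{1}{28}\right) = 0 \left(- \frac{1}{28}\right) = 0$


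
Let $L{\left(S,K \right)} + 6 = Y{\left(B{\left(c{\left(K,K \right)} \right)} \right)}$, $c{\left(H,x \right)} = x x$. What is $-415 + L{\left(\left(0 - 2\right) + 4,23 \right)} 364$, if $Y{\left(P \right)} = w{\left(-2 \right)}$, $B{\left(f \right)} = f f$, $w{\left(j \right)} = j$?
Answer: $-3327$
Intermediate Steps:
$c{\left(H,x \right)} = x^{2}$
$B{\left(f \right)} = f^{2}$
$Y{\left(P \right)} = -2$
$L{\left(S,K \right)} = -8$ ($L{\left(S,K \right)} = -6 - 2 = -8$)
$-415 + L{\left(\left(0 - 2\right) + 4,23 \right)} 364 = -415 - 2912 = -3327$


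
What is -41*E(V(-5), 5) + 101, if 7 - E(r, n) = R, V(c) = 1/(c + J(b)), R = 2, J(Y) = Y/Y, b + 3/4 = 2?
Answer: -104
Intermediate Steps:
b = 5/4 (b = -¾ + 2 = 5/4 ≈ 1.2500)
J(Y) = 1
V(c) = 1/(1 + c) (V(c) = 1/(c + 1) = 1/(1 + c))
E(r, n) = 5 (E(r, n) = 7 - 1*2 = 7 - 2 = 5)
-41*E(V(-5), 5) + 101 = -41*5 + 101 = -205 + 101 = -104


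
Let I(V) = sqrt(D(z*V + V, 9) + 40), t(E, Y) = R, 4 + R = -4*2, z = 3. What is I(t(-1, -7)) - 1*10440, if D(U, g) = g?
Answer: -10433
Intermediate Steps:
R = -12 (R = -4 - 4*2 = -4 - 8 = -12)
t(E, Y) = -12
I(V) = 7 (I(V) = sqrt(9 + 40) = sqrt(49) = 7)
I(t(-1, -7)) - 1*10440 = 7 - 1*10440 = 7 - 10440 = -10433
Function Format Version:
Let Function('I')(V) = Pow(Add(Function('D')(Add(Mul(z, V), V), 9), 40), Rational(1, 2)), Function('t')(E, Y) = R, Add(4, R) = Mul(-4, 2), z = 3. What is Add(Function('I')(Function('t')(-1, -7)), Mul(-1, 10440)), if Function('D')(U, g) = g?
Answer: -10433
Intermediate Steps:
R = -12 (R = Add(-4, Mul(-4, 2)) = Add(-4, -8) = -12)
Function('t')(E, Y) = -12
Function('I')(V) = 7 (Function('I')(V) = Pow(Add(9, 40), Rational(1, 2)) = Pow(49, Rational(1, 2)) = 7)
Add(Function('I')(Function('t')(-1, -7)), Mul(-1, 10440)) = Add(7, Mul(-1, 10440)) = Add(7, -10440) = -10433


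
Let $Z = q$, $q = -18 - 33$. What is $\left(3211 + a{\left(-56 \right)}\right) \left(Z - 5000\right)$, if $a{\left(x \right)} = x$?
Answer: $-15935905$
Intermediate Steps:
$q = -51$ ($q = -18 - 33 = -51$)
$Z = -51$
$\left(3211 + a{\left(-56 \right)}\right) \left(Z - 5000\right) = \left(3211 - 56\right) \left(-51 - 5000\right) = 3155 \left(-5051\right) = -15935905$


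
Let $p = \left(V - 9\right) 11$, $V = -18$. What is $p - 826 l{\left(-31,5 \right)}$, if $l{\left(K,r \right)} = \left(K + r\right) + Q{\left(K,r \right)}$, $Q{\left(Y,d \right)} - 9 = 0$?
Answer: $13745$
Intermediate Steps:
$Q{\left(Y,d \right)} = 9$ ($Q{\left(Y,d \right)} = 9 + 0 = 9$)
$l{\left(K,r \right)} = 9 + K + r$ ($l{\left(K,r \right)} = \left(K + r\right) + 9 = 9 + K + r$)
$p = -297$ ($p = \left(-18 - 9\right) 11 = \left(-27\right) 11 = -297$)
$p - 826 l{\left(-31,5 \right)} = -297 - 826 \left(9 - 31 + 5\right) = -297 - -14042 = -297 + 14042 = 13745$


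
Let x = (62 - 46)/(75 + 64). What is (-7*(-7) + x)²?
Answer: 46607929/19321 ≈ 2412.3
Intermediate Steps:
x = 16/139 ≈ 0.11511
(-7*(-7) + x)² = (-7*(-7) + 16/139)² = (49 + 16/139)² = (6827/139)² = 46607929/19321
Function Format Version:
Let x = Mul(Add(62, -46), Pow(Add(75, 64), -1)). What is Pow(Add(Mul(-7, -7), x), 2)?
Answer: Rational(46607929, 19321) ≈ 2412.3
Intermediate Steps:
x = Rational(16, 139) (x = Mul(16, Pow(139, -1)) = Mul(16, Rational(1, 139)) = Rational(16, 139) ≈ 0.11511)
Pow(Add(Mul(-7, -7), x), 2) = Pow(Add(Mul(-7, -7), Rational(16, 139)), 2) = Pow(Add(49, Rational(16, 139)), 2) = Pow(Rational(6827, 139), 2) = Rational(46607929, 19321)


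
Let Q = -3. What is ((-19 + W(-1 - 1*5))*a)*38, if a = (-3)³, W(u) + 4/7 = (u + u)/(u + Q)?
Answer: 130986/7 ≈ 18712.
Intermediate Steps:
W(u) = -4/7 + 2*u/(-3 + u) (W(u) = -4/7 + (u + u)/(u - 3) = -4/7 + (2*u)/(-3 + u) = -4/7 + 2*u/(-3 + u))
a = -27
((-19 + W(-1 - 1*5))*a)*38 = ((-19 + 2*(6 + 5*(-1 - 1*5))/(7*(-3 + (-1 - 1*5))))*(-27))*38 = ((-19 + 2*(6 + 5*(-1 - 5))/(7*(-3 + (-1 - 5))))*(-27))*38 = ((-19 + 2*(6 + 5*(-6))/(7*(-3 - 6)))*(-27))*38 = ((-19 + (2/7)*(6 - 30)/(-9))*(-27))*38 = ((-19 + (2/7)*(-⅑)*(-24))*(-27))*38 = ((-19 + 16/21)*(-27))*38 = -383/21*(-27)*38 = (3447/7)*38 = 130986/7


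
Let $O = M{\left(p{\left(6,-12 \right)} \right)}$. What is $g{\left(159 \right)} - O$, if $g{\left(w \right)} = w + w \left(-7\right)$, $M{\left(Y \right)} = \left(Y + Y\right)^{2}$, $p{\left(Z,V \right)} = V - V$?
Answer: $-954$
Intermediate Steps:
$p{\left(Z,V \right)} = 0$
$M{\left(Y \right)} = 4 Y^{2}$ ($M{\left(Y \right)} = \left(2 Y\right)^{2} = 4 Y^{2}$)
$g{\left(w \right)} = - 6 w$ ($g{\left(w \right)} = w - 7 w = - 6 w$)
$O = 0$ ($O = 4 \cdot 0^{2} = 4 \cdot 0 = 0$)
$g{\left(159 \right)} - O = \left(-6\right) 159 - 0 = -954 + 0 = -954$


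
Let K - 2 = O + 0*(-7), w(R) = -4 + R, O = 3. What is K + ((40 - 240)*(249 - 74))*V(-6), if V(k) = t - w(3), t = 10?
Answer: -384995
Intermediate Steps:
V(k) = 11 (V(k) = 10 - (-4 + 3) = 10 - 1*(-1) = 10 + 1 = 11)
K = 5 (K = 2 + (3 + 0*(-7)) = 2 + (3 + 0) = 2 + 3 = 5)
K + ((40 - 240)*(249 - 74))*V(-6) = 5 + ((40 - 240)*(249 - 74))*11 = 5 - 200*175*11 = 5 - 35000*11 = 5 - 385000 = -384995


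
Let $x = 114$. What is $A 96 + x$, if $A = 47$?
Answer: $4626$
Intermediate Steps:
$A 96 + x = 47 \cdot 96 + 114 = 4512 + 114 = 4626$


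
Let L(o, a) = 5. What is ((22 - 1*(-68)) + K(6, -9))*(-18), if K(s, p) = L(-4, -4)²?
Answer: -2070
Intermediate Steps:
K(s, p) = 25 (K(s, p) = 5² = 25)
((22 - 1*(-68)) + K(6, -9))*(-18) = ((22 - 1*(-68)) + 25)*(-18) = ((22 + 68) + 25)*(-18) = (90 + 25)*(-18) = 115*(-18) = -2070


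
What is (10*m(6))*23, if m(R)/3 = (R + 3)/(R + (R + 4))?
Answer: 3105/8 ≈ 388.13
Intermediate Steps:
m(R) = 3*(3 + R)/(4 + 2*R) (m(R) = 3*((R + 3)/(R + (R + 4))) = 3*((3 + R)/(R + (4 + R))) = 3*((3 + R)/(4 + 2*R)) = 3*(3 + R)/(4 + 2*R))
(10*m(6))*23 = (10*(3*(3 + 6)/(2*(2 + 6))))*23 = (10*((3/2)*9/8))*23 = (10*((3/2)*(1/8)*9))*23 = (10*(27/16))*23 = (135/8)*23 = 3105/8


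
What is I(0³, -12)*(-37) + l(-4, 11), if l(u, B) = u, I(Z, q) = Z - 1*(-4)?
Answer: -152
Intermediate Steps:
I(Z, q) = 4 + Z (I(Z, q) = Z + 4 = 4 + Z)
I(0³, -12)*(-37) + l(-4, 11) = (4 + 0³)*(-37) - 4 = (4 + 0)*(-37) - 4 = 4*(-37) - 4 = -148 - 4 = -152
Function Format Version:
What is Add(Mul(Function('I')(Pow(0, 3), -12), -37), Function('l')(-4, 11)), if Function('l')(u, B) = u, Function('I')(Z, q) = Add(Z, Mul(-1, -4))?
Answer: -152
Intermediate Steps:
Function('I')(Z, q) = Add(4, Z) (Function('I')(Z, q) = Add(Z, 4) = Add(4, Z))
Add(Mul(Function('I')(Pow(0, 3), -12), -37), Function('l')(-4, 11)) = Add(Mul(Add(4, Pow(0, 3)), -37), -4) = Add(Mul(Add(4, 0), -37), -4) = Add(Mul(4, -37), -4) = Add(-148, -4) = -152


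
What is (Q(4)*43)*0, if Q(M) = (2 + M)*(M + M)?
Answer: 0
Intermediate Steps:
Q(M) = 2*M*(2 + M) (Q(M) = (2 + M)*(2*M) = 2*M*(2 + M))
(Q(4)*43)*0 = ((2*4*(2 + 4))*43)*0 = ((2*4*6)*43)*0 = (48*43)*0 = 2064*0 = 0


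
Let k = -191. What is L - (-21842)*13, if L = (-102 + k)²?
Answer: 369795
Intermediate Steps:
L = 85849 (L = (-102 - 191)² = (-293)² = 85849)
L - (-21842)*13 = 85849 - (-21842)*13 = 85849 - 1*(-283946) = 85849 + 283946 = 369795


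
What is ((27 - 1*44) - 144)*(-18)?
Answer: 2898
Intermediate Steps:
((27 - 1*44) - 144)*(-18) = ((27 - 44) - 144)*(-18) = (-17 - 144)*(-18) = -161*(-18) = 2898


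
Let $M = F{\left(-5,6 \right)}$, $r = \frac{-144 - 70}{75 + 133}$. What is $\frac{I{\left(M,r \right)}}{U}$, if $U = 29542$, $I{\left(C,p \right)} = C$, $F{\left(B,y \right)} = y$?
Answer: $\frac{3}{14771} \approx 0.0002031$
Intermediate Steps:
$r = - \frac{107}{104}$ ($r = - \frac{214}{208} = \left(-214\right) \frac{1}{208} = - \frac{107}{104} \approx -1.0288$)
$M = 6$
$\frac{I{\left(M,r \right)}}{U} = \frac{6}{29542} = 6 \cdot \frac{1}{29542} = \frac{3}{14771}$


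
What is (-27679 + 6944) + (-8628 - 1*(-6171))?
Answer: -23192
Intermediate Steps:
(-27679 + 6944) + (-8628 - 1*(-6171)) = -20735 + (-8628 + 6171) = -20735 - 2457 = -23192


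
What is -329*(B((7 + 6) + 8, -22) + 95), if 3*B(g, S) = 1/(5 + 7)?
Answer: -1125509/36 ≈ -31264.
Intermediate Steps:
B(g, S) = 1/36 (B(g, S) = 1/(3*(5 + 7)) = (1/3)/12 = (1/3)*(1/12) = 1/36)
-329*(B((7 + 6) + 8, -22) + 95) = -329*(1/36 + 95) = -329*3421/36 = -1125509/36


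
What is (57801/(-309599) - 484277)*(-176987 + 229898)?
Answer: -7933037910159564/309599 ≈ -2.5624e+10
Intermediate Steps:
(57801/(-309599) - 484277)*(-176987 + 229898) = (57801*(-1/309599) - 484277)*52911 = (-57801/309599 - 484277)*52911 = -149931732724/309599*52911 = -7933037910159564/309599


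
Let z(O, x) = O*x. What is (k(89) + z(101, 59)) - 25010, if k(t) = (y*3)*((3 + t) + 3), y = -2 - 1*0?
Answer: -19621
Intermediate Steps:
y = -2 (y = -2 + 0 = -2)
k(t) = -36 - 6*t (k(t) = (-2*3)*((3 + t) + 3) = -6*(6 + t) = -36 - 6*t)
(k(89) + z(101, 59)) - 25010 = ((-36 - 6*89) + 101*59) - 25010 = ((-36 - 534) + 5959) - 25010 = (-570 + 5959) - 25010 = 5389 - 25010 = -19621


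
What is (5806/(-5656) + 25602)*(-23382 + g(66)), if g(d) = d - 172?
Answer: -425130175216/707 ≈ -6.0132e+8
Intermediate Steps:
g(d) = -172 + d
(5806/(-5656) + 25602)*(-23382 + g(66)) = (5806/(-5656) + 25602)*(-23382 + (-172 + 66)) = (5806*(-1/5656) + 25602)*(-23382 - 106) = (-2903/2828 + 25602)*(-23488) = (72399553/2828)*(-23488) = -425130175216/707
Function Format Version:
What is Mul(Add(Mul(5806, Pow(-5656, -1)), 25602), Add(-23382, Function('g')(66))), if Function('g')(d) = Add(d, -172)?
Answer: Rational(-425130175216, 707) ≈ -6.0132e+8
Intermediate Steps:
Function('g')(d) = Add(-172, d)
Mul(Add(Mul(5806, Pow(-5656, -1)), 25602), Add(-23382, Function('g')(66))) = Mul(Add(Mul(5806, Pow(-5656, -1)), 25602), Add(-23382, Add(-172, 66))) = Mul(Add(Mul(5806, Rational(-1, 5656)), 25602), Add(-23382, -106)) = Mul(Add(Rational(-2903, 2828), 25602), -23488) = Mul(Rational(72399553, 2828), -23488) = Rational(-425130175216, 707)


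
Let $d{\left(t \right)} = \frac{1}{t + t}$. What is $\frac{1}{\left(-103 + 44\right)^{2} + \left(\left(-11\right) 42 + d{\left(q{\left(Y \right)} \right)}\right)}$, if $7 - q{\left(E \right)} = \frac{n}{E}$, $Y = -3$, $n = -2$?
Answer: $\frac{38}{114725} \approx 0.00033123$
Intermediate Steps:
$q{\left(E \right)} = 7 + \frac{2}{E}$ ($q{\left(E \right)} = 7 - - \frac{2}{E} = 7 + \frac{2}{E}$)
$d{\left(t \right)} = \frac{1}{2 t}$
$\frac{1}{\left(-103 + 44\right)^{2} + \left(\left(-11\right) 42 + d{\left(q{\left(Y \right)} \right)}\right)} = \frac{1}{\left(-103 + 44\right)^{2} + \left(\left(-11\right) 42 + \frac{1}{2 \left(7 + \frac{2}{-3}\right)}\right)} = \frac{1}{\left(-59\right)^{2} - \left(462 - \frac{1}{2 \left(7 + 2 \left(- \frac{1}{3}\right)\right)}\right)} = \frac{1}{3481 - \left(462 - \frac{1}{2 \left(7 - \frac{2}{3}\right)}\right)} = \frac{1}{3481 - \left(462 - \frac{1}{2 \cdot \frac{19}{3}}\right)} = \frac{1}{3481 + \left(-462 + \frac{1}{2} \cdot \frac{3}{19}\right)} = \frac{1}{3481 + \left(-462 + \frac{3}{38}\right)} = \frac{1}{3481 - \frac{17553}{38}} = \frac{1}{\frac{114725}{38}} = \frac{38}{114725}$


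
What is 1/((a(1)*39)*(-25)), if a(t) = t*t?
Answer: -1/975 ≈ -0.0010256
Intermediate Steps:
a(t) = t**2
1/((a(1)*39)*(-25)) = 1/((1**2*39)*(-25)) = 1/((1*39)*(-25)) = 1/(39*(-25)) = 1/(-975) = -1/975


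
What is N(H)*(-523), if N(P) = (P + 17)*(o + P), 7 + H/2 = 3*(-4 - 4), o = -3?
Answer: -1529775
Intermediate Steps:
H = -62 (H = -14 + 2*(3*(-4 - 4)) = -14 + 2*(3*(-8)) = -14 + 2*(-24) = -14 - 48 = -62)
N(P) = (-3 + P)*(17 + P) (N(P) = (P + 17)*(-3 + P) = (17 + P)*(-3 + P) = (-3 + P)*(17 + P))
N(H)*(-523) = (-51 + (-62)² + 14*(-62))*(-523) = (-51 + 3844 - 868)*(-523) = 2925*(-523) = -1529775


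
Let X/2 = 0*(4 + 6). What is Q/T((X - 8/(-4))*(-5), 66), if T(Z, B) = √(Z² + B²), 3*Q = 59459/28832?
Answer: 59459*√1114/192713088 ≈ 0.010298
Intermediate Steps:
X = 0 (X = 2*(0*(4 + 6)) = 2*(0*10) = 2*0 = 0)
Q = 59459/86496 (Q = (59459/28832)/3 = (59459*(1/28832))/3 = (⅓)*(59459/28832) = 59459/86496 ≈ 0.68742)
T(Z, B) = √(B² + Z²)
Q/T((X - 8/(-4))*(-5), 66) = 59459/(86496*(√(66² + ((0 - 8/(-4))*(-5))²))) = 59459/(86496*(√(4356 + ((0 - 8*(-¼))*(-5))²))) = 59459/(86496*(√(4356 + ((0 + 2)*(-5))²))) = 59459/(86496*(√(4356 + (2*(-5))²))) = 59459/(86496*(√(4356 + (-10)²))) = 59459/(86496*(√(4356 + 100))) = 59459/(86496*(√4456)) = 59459/(86496*((2*√1114))) = 59459*(√1114/2228)/86496 = 59459*√1114/192713088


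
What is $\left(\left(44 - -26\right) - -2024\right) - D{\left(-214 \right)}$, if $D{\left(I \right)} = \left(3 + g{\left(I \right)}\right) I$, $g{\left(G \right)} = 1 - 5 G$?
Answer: $231930$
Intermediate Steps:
$D{\left(I \right)} = I \left(4 - 5 I\right)$ ($D{\left(I \right)} = \left(3 - \left(-1 + 5 I\right)\right) I = \left(4 - 5 I\right) I = I \left(4 - 5 I\right)$)
$\left(\left(44 - -26\right) - -2024\right) - D{\left(-214 \right)} = \left(\left(44 - -26\right) - -2024\right) - - 214 \left(4 - -1070\right) = \left(\left(44 + 26\right) + 2024\right) - - 214 \left(4 + 1070\right) = \left(70 + 2024\right) - \left(-214\right) 1074 = 2094 - -229836 = 2094 + 229836 = 231930$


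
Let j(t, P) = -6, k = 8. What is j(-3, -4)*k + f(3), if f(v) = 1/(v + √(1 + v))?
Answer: -239/5 ≈ -47.800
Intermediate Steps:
j(-3, -4)*k + f(3) = -6*8 + 1/(3 + √(1 + 3)) = -48 + 1/(3 + √4) = -48 + 1/(3 + 2) = -48 + 1/5 = -48 + ⅕ = -239/5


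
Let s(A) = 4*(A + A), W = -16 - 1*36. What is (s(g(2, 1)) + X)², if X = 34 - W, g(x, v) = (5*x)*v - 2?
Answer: 22500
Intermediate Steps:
g(x, v) = -2 + 5*v*x (g(x, v) = 5*v*x - 2 = -2 + 5*v*x)
W = -52 (W = -16 - 36 = -52)
s(A) = 8*A (s(A) = 4*(2*A) = 8*A)
X = 86 (X = 34 - 1*(-52) = 34 + 52 = 86)
(s(g(2, 1)) + X)² = (8*(-2 + 5*1*2) + 86)² = (8*(-2 + 10) + 86)² = (8*8 + 86)² = (64 + 86)² = 150² = 22500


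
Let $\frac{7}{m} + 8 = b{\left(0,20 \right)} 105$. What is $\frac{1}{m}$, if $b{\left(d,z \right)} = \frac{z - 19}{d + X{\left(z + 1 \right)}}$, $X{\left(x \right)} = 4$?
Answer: $\frac{73}{28} \approx 2.6071$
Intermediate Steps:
$b{\left(d,z \right)} = \frac{-19 + z}{4 + d}$ ($b{\left(d,z \right)} = \frac{z - 19}{d + 4} = \frac{-19 + z}{4 + d}$)
$m = \frac{28}{73}$ ($m = \frac{7}{-8 + \frac{-19 + 20}{4 + 0} \cdot 105} = \frac{7}{-8 + \frac{1}{4} \cdot 1 \cdot 105} = \frac{7}{-8 + \frac{1}{4} \cdot 105} = \frac{7}{-8 + \frac{105}{4}} = \frac{7}{\frac{73}{4}} = 7 \cdot \frac{4}{73} = \frac{28}{73} \approx 0.38356$)
$\frac{1}{m} = \frac{1}{\frac{28}{73}} = \frac{73}{28}$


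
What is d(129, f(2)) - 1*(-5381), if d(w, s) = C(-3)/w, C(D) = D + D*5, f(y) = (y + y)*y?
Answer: 231377/43 ≈ 5380.9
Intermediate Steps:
f(y) = 2*y² (f(y) = (2*y)*y = 2*y²)
C(D) = 6*D (C(D) = D + 5*D = 6*D)
d(w, s) = -18/w (d(w, s) = (6*(-3))/w = -18/w)
d(129, f(2)) - 1*(-5381) = -18/129 - 1*(-5381) = -18*1/129 + 5381 = -6/43 + 5381 = 231377/43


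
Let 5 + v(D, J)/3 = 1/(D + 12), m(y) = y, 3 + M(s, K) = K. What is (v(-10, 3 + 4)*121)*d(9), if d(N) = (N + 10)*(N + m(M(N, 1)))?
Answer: -434511/2 ≈ -2.1726e+5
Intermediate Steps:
M(s, K) = -3 + K
d(N) = (-2 + N)*(10 + N) (d(N) = (N + 10)*(N + (-3 + 1)) = (10 + N)*(N - 2) = (10 + N)*(-2 + N) = (-2 + N)*(10 + N))
v(D, J) = -15 + 3/(12 + D) (v(D, J) = -15 + 3/(D + 12) = -15 + 3/(12 + D))
(v(-10, 3 + 4)*121)*d(9) = ((3*(-59 - 5*(-10))/(12 - 10))*121)*(-20 + 9² + 8*9) = ((3*(-59 + 50)/2)*121)*(-20 + 81 + 72) = ((3*(½)*(-9))*121)*133 = -27/2*121*133 = -3267/2*133 = -434511/2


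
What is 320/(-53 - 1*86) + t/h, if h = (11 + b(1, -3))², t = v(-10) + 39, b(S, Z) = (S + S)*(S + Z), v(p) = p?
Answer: -11649/6811 ≈ -1.7103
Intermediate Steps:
b(S, Z) = 2*S*(S + Z) (b(S, Z) = (2*S)*(S + Z) = 2*S*(S + Z))
t = 29 (t = -10 + 39 = 29)
h = 49 (h = (11 + 2*1*(1 - 3))² = (11 + 2*1*(-2))² = (11 - 4)² = 7² = 49)
320/(-53 - 1*86) + t/h = 320/(-53 - 1*86) + 29/49 = 320/(-53 - 86) + 29*(1/49) = 320/(-139) + 29/49 = 320*(-1/139) + 29/49 = -320/139 + 29/49 = -11649/6811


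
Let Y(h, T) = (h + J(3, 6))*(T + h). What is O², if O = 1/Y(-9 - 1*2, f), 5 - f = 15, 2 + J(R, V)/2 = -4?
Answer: 1/233289 ≈ 4.2865e-6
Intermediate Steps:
J(R, V) = -12 (J(R, V) = -4 + 2*(-4) = -4 - 8 = -12)
f = -10 (f = 5 - 1*15 = 5 - 15 = -10)
Y(h, T) = (-12 + h)*(T + h) (Y(h, T) = (h - 12)*(T + h) = (-12 + h)*(T + h))
O = 1/483 (O = 1/((-9 - 1*2)² - 12*(-10) - 12*(-9 - 1*2) - 10*(-9 - 1*2)) = 1/((-9 - 2)² + 120 - 12*(-9 - 2) - 10*(-9 - 2)) = 1/((-11)² + 120 - 12*(-11) - 10*(-11)) = 1/(121 + 120 + 132 + 110) = 1/483 ≈ 0.0020704)
O² = (1/483)² = 1/233289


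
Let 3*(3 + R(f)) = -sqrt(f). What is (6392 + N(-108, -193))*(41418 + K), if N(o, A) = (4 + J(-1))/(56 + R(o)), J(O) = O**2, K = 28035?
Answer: 1252383232941/2821 + 694530*I*sqrt(3)/2821 ≈ 4.4395e+8 + 426.43*I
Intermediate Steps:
R(f) = -3 - sqrt(f)/3 (R(f) = -3 + (-sqrt(f))/3 = -3 - sqrt(f)/3)
N(o, A) = 5/(53 - sqrt(o)/3) (N(o, A) = (4 + (-1)**2)/(56 + (-3 - sqrt(o)/3)) = (4 + 1)/(53 - sqrt(o)/3) = 5/(53 - sqrt(o)/3))
(6392 + N(-108, -193))*(41418 + K) = (6392 - 15/(-159 + sqrt(-108)))*(41418 + 28035) = (6392 - 15/(-159 + 6*I*sqrt(3)))*69453 = 443943576 - 1041795/(-159 + 6*I*sqrt(3))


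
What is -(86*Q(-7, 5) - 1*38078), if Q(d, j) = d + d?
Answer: 39282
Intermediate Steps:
Q(d, j) = 2*d
-(86*Q(-7, 5) - 1*38078) = -(86*(2*(-7)) - 1*38078) = -(86*(-14) - 38078) = -(-1204 - 38078) = -1*(-39282) = 39282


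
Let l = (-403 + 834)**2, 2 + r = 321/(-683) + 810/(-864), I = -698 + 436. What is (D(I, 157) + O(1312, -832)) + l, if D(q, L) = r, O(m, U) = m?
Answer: 2044296507/10928 ≈ 1.8707e+5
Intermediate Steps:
I = -262
r = -37237/10928 (r = -2 + (321/(-683) + 810/(-864)) = -2 + (321*(-1/683) + 810*(-1/864)) = -2 + (-321/683 - 15/16) = -2 - 15381/10928 = -37237/10928 ≈ -3.4075)
D(q, L) = -37237/10928
l = 185761 (l = 431**2 = 185761)
(D(I, 157) + O(1312, -832)) + l = (-37237/10928 + 1312) + 185761 = 14300299/10928 + 185761 = 2044296507/10928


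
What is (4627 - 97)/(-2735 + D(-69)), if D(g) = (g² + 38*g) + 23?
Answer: -1510/191 ≈ -7.9058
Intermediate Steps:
D(g) = 23 + g² + 38*g
(4627 - 97)/(-2735 + D(-69)) = (4627 - 97)/(-2735 + (23 + (-69)² + 38*(-69))) = 4530/(-2735 + (23 + 4761 - 2622)) = 4530/(-2735 + 2162) = 4530/(-573) = 4530*(-1/573) = -1510/191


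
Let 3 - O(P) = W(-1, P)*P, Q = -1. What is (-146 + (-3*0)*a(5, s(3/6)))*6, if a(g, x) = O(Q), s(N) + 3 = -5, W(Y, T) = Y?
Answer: -876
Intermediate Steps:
s(N) = -8 (s(N) = -3 - 5 = -8)
O(P) = 3 + P (O(P) = 3 - (-1)*P = 3 + P)
a(g, x) = 2 (a(g, x) = 3 - 1 = 2)
(-146 + (-3*0)*a(5, s(3/6)))*6 = (-146 - 3*0*2)*6 = (-146 + 0*2)*6 = (-146 + 0)*6 = -146*6 = -876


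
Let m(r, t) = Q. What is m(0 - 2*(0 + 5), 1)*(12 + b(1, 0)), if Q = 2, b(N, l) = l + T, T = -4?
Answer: 16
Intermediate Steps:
b(N, l) = -4 + l (b(N, l) = l - 4 = -4 + l)
m(r, t) = 2
m(0 - 2*(0 + 5), 1)*(12 + b(1, 0)) = 2*(12 + (-4 + 0)) = 2*(12 - 4) = 2*8 = 16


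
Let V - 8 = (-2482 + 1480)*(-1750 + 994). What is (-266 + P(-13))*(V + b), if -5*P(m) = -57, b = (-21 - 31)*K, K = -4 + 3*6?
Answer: -963396216/5 ≈ -1.9268e+8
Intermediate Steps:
K = 14 (K = -4 + 18 = 14)
V = 757520 (V = 8 + (-2482 + 1480)*(-1750 + 994) = 8 - 1002*(-756) = 8 + 757512 = 757520)
b = -728 (b = (-21 - 31)*14 = -52*14 = -728)
P(m) = 57/5 (P(m) = -1/5*(-57) = 57/5)
(-266 + P(-13))*(V + b) = (-266 + 57/5)*(757520 - 728) = -1273/5*756792 = -963396216/5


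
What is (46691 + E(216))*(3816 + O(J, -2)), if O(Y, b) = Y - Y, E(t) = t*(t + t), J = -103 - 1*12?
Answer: 534251448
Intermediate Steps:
J = -115 (J = -103 - 12 = -115)
E(t) = 2*t² (E(t) = t*(2*t) = 2*t²)
O(Y, b) = 0
(46691 + E(216))*(3816 + O(J, -2)) = (46691 + 2*216²)*(3816 + 0) = (46691 + 2*46656)*3816 = (46691 + 93312)*3816 = 140003*3816 = 534251448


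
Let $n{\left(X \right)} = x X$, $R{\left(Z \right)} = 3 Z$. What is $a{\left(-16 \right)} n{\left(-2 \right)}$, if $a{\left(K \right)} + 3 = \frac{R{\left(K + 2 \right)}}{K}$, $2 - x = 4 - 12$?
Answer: $\frac{15}{2} \approx 7.5$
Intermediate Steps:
$x = 10$ ($x = 2 - \left(4 - 12\right) = 2 - -8 = 2 + 8 = 10$)
$a{\left(K \right)} = -3 + \frac{6 + 3 K}{K}$ ($a{\left(K \right)} = -3 + \frac{3 \left(K + 2\right)}{K} = -3 + \frac{3 \left(2 + K\right)}{K} = -3 + \frac{6 + 3 K}{K}$)
$n{\left(X \right)} = 10 X$
$a{\left(-16 \right)} n{\left(-2 \right)} = \frac{6}{-16} \cdot 10 \left(-2\right) = 6 \left(- \frac{1}{16}\right) \left(-20\right) = \left(- \frac{3}{8}\right) \left(-20\right) = \frac{15}{2}$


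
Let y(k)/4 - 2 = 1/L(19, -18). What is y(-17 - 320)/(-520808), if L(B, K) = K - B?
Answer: -73/4817474 ≈ -1.5153e-5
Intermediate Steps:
y(k) = 292/37 (y(k) = 8 + 4/(-18 - 1*19) = 8 + 4/(-18 - 19) = 8 + 4/(-37) = 8 + 4*(-1/37) = 8 - 4/37 = 292/37)
y(-17 - 320)/(-520808) = (292/37)/(-520808) = (292/37)*(-1/520808) = -73/4817474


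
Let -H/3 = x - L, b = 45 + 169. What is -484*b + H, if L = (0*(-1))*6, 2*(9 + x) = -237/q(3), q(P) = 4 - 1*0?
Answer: -827681/8 ≈ -1.0346e+5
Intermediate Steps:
q(P) = 4 (q(P) = 4 + 0 = 4)
b = 214
x = -309/8 (x = -9 + (-237/4)/2 = -9 + (-237*¼)/2 = -9 + (½)*(-237/4) = -9 - 237/8 = -309/8 ≈ -38.625)
L = 0 (L = 0*6 = 0)
H = 927/8 (H = -3*(-309/8 - 1*0) = -3*(-309/8 + 0) = -3*(-309/8) = 927/8 ≈ 115.88)
-484*b + H = -484*214 + 927/8 = -103576 + 927/8 = -827681/8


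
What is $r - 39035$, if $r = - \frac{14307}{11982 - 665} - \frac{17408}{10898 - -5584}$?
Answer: $- \frac{3640753109050}{93263397} \approx -39037.0$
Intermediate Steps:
$r = - \frac{216407155}{93263397}$ ($r = - \frac{14307}{11982 - 665} - \frac{17408}{10898 + 5584} = - \frac{14307}{11317} - \frac{17408}{16482} = \left(-14307\right) \frac{1}{11317} - \frac{8704}{8241} = - \frac{14307}{11317} - \frac{8704}{8241} = - \frac{216407155}{93263397} \approx -2.3204$)
$r - 39035 = - \frac{216407155}{93263397} - 39035 = - \frac{3640753109050}{93263397}$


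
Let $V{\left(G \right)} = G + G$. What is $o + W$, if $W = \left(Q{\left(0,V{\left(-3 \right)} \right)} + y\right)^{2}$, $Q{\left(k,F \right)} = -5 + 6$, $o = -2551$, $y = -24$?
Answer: $-2022$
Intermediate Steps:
$V{\left(G \right)} = 2 G$
$Q{\left(k,F \right)} = 1$
$W = 529$ ($W = \left(1 - 24\right)^{2} = \left(-23\right)^{2} = 529$)
$o + W = -2551 + 529 = -2022$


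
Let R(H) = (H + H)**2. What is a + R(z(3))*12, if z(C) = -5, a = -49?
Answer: 1151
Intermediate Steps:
R(H) = 4*H**2 (R(H) = (2*H)**2 = 4*H**2)
a + R(z(3))*12 = -49 + (4*(-5)**2)*12 = -49 + (4*25)*12 = -49 + 100*12 = -49 + 1200 = 1151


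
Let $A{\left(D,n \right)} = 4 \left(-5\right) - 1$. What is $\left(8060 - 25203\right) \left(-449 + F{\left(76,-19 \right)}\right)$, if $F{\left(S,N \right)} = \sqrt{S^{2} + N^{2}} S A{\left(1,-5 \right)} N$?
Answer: $7697207 - 9877042308 \sqrt{17} \approx -4.0716 \cdot 10^{10}$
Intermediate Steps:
$A{\left(D,n \right)} = -21$ ($A{\left(D,n \right)} = -20 - 1 = -21$)
$F{\left(S,N \right)} = - 21 N S \sqrt{N^{2} + S^{2}}$ ($F{\left(S,N \right)} = \sqrt{S^{2} + N^{2}} S \left(- 21 N\right) = \sqrt{N^{2} + S^{2}} S \left(- 21 N\right) = S \sqrt{N^{2} + S^{2}} \left(- 21 N\right) = - 21 N S \sqrt{N^{2} + S^{2}}$)
$\left(8060 - 25203\right) \left(-449 + F{\left(76,-19 \right)}\right) = \left(8060 - 25203\right) \left(-449 - \left(-399\right) 76 \sqrt{\left(-19\right)^{2} + 76^{2}}\right) = - 17143 \left(-449 - \left(-399\right) 76 \sqrt{361 + 5776}\right) = - 17143 \left(-449 - \left(-399\right) 76 \sqrt{6137}\right) = - 17143 \left(-449 - \left(-399\right) 76 \cdot 19 \sqrt{17}\right) = - 17143 \left(-449 + 576156 \sqrt{17}\right) = 7697207 - 9877042308 \sqrt{17}$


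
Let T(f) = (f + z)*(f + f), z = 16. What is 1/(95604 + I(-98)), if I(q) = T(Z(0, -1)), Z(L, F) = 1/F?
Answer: 1/95574 ≈ 1.0463e-5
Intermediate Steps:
T(f) = 2*f*(16 + f) (T(f) = (f + 16)*(f + f) = (16 + f)*(2*f) = 2*f*(16 + f))
I(q) = -30 (I(q) = 2*(16 + 1/(-1))/(-1) = 2*(-1)*(16 - 1) = 2*(-1)*15 = -30)
1/(95604 + I(-98)) = 1/(95604 - 30) = 1/95574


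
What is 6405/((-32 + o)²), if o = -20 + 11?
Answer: 6405/1681 ≈ 3.8102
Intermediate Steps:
o = -9
6405/((-32 + o)²) = 6405/((-32 - 9)²) = 6405/((-41)²) = 6405/1681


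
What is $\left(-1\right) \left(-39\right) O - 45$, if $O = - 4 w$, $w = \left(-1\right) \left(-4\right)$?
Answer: $-669$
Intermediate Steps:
$w = 4$
$O = -16$ ($O = \left(-4\right) 4 = -16$)
$\left(-1\right) \left(-39\right) O - 45 = \left(-1\right) \left(-39\right) \left(-16\right) - 45 = 39 \left(-16\right) - 45 = -624 - 45 = -669$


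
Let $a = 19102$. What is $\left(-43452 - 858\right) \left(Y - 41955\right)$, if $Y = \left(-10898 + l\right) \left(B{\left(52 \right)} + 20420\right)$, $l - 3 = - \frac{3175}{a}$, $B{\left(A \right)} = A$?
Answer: $\frac{94411829043922950}{9551} \approx 9.885 \cdot 10^{12}$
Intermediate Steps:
$l = \frac{54131}{19102}$ ($l = 3 - \frac{3175}{19102} = \frac{54131}{19102} \approx 2.8338$)
$Y = - \frac{2130310843740}{9551}$ ($Y = \left(-10898 + \frac{54131}{19102}\right) \left(52 + 20420\right) = \left(- \frac{208119465}{19102}\right) 20472 = - \frac{2130310843740}{9551} \approx -2.2305 \cdot 10^{8}$)
$\left(-43452 - 858\right) \left(Y - 41955\right) = \left(-43452 - 858\right) \left(- \frac{2130310843740}{9551} - 41955\right) = \left(-44310\right) \left(- \frac{2130711555945}{9551}\right) = \frac{94411829043922950}{9551}$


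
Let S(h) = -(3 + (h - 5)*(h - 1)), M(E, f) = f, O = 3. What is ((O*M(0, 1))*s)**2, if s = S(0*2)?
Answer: 576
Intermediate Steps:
S(h) = -3 - (-1 + h)*(-5 + h) (S(h) = -(3 + (-5 + h)*(-1 + h)) = -(3 + (-1 + h)*(-5 + h)) = -3 - (-1 + h)*(-5 + h))
s = -8 (s = -8 - (0*2)**2 + 6*(0*2) = -8 - 1*0**2 + 6*0 = -8 - 1*0 + 0 = -8 + 0 + 0 = -8)
((O*M(0, 1))*s)**2 = ((3*1)*(-8))**2 = (3*(-8))**2 = (-24)**2 = 576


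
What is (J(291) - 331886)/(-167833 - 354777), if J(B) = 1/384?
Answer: 127444223/200682240 ≈ 0.63505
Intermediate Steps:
J(B) = 1/384
(J(291) - 331886)/(-167833 - 354777) = (1/384 - 331886)/(-167833 - 354777) = -127444223/384/(-522610) = -127444223/384*(-1/522610) = 127444223/200682240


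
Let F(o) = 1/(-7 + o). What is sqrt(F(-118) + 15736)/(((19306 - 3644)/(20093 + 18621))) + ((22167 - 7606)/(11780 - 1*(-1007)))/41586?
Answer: 14561/531760182 + 19357*sqrt(9834995)/195775 ≈ 310.08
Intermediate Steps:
sqrt(F(-118) + 15736)/(((19306 - 3644)/(20093 + 18621))) + ((22167 - 7606)/(11780 - 1*(-1007)))/41586 = sqrt(1/(-7 - 118) + 15736)/(((19306 - 3644)/(20093 + 18621))) + ((22167 - 7606)/(11780 - 1*(-1007)))/41586 = sqrt(1/(-125) + 15736)/((15662/38714)) + (14561/(11780 + 1007))*(1/41586) = sqrt(-1/125 + 15736)/((15662*(1/38714))) + (14561/12787)*(1/41586) = sqrt(1966999/125)/(7831/19357) + (14561*(1/12787))*(1/41586) = (sqrt(9834995)/25)*(19357/7831) + (14561/12787)*(1/41586) = 19357*sqrt(9834995)/195775 + 14561/531760182 = 14561/531760182 + 19357*sqrt(9834995)/195775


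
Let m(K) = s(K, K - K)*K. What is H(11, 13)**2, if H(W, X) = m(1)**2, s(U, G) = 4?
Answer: 256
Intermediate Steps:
m(K) = 4*K
H(W, X) = 16 (H(W, X) = (4*1)**2 = 4**2 = 16)
H(11, 13)**2 = 16**2 = 256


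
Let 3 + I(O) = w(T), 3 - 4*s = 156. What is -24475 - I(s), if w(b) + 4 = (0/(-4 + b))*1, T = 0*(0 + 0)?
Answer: -24468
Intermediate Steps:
s = -153/4 (s = ¾ - ¼*156 = ¾ - 39 = -153/4 ≈ -38.250)
T = 0 (T = 0*0 = 0)
w(b) = -4 (w(b) = -4 + (0/(-4 + b))*1 = -4 + 0*1 = -4 + 0 = -4)
I(O) = -7 (I(O) = -3 - 4 = -7)
-24475 - I(s) = -24475 - 1*(-7) = -24475 + 7 = -24468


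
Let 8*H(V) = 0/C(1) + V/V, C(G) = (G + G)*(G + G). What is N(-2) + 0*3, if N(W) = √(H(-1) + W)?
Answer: I*√30/4 ≈ 1.3693*I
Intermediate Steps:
C(G) = 4*G² (C(G) = (2*G)*(2*G) = 4*G²)
H(V) = ⅛ (H(V) = (0/((4*1²)) + V/V)/8 = (0/((4*1)) + 1)/8 = (0/4 + 1)/8 = (0*(¼) + 1)/8 = (0 + 1)/8 = (⅛)*1 = ⅛)
N(W) = √(⅛ + W)
N(-2) + 0*3 = √(2 + 16*(-2))/4 + 0*3 = √(2 - 32)/4 + 0 = √(-30)/4 + 0 = (I*√30)/4 + 0 = I*√30/4 + 0 = I*√30/4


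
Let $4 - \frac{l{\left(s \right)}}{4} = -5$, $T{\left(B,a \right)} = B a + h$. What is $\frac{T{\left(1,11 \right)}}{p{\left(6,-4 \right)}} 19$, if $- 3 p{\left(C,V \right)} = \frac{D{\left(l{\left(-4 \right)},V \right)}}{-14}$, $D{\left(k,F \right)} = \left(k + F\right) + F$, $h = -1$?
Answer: $285$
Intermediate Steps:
$T{\left(B,a \right)} = -1 + B a$ ($T{\left(B,a \right)} = B a - 1 = -1 + B a$)
$l{\left(s \right)} = 36$ ($l{\left(s \right)} = 16 - -20 = 16 + 20 = 36$)
$D{\left(k,F \right)} = k + 2 F$ ($D{\left(k,F \right)} = \left(F + k\right) + F = k + 2 F$)
$p{\left(C,V \right)} = \frac{6}{7} + \frac{V}{21}$ ($p{\left(C,V \right)} = - \frac{\left(36 + 2 V\right) \frac{1}{-14}}{3} = - \frac{\left(36 + 2 V\right) \left(- \frac{1}{14}\right)}{3} = - \frac{- \frac{18}{7} - \frac{V}{7}}{3} = \frac{6}{7} + \frac{V}{21}$)
$\frac{T{\left(1,11 \right)}}{p{\left(6,-4 \right)}} 19 = \frac{-1 + 1 \cdot 11}{\frac{6}{7} + \frac{1}{21} \left(-4\right)} 19 = \frac{-1 + 11}{\frac{6}{7} - \frac{4}{21}} \cdot 19 = \frac{1}{\frac{2}{3}} \cdot 10 \cdot 19 = \frac{3}{2} \cdot 10 \cdot 19 = 15 \cdot 19 = 285$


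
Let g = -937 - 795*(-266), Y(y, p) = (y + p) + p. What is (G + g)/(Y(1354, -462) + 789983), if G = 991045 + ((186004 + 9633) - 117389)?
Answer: 1279826/790413 ≈ 1.6192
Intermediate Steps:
Y(y, p) = y + 2*p (Y(y, p) = (p + y) + p = y + 2*p)
G = 1069293 (G = 991045 + (195637 - 117389) = 991045 + 78248 = 1069293)
g = 210533 (g = -937 + 211470 = 210533)
(G + g)/(Y(1354, -462) + 789983) = (1069293 + 210533)/((1354 + 2*(-462)) + 789983) = 1279826/((1354 - 924) + 789983) = 1279826/(430 + 789983) = 1279826/790413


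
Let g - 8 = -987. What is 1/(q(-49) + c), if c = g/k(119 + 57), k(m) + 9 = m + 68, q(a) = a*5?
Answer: -235/58554 ≈ -0.0040134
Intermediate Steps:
g = -979 (g = 8 - 987 = -979)
q(a) = 5*a
k(m) = 59 + m (k(m) = -9 + (m + 68) = -9 + (68 + m) = 59 + m)
c = -979/235 (c = -979/(59 + (119 + 57)) = -979/(59 + 176) = -979/235 ≈ -4.1660)
1/(q(-49) + c) = 1/(5*(-49) - 979/235) = 1/(-245 - 979/235) = 1/(-58554/235) = -235/58554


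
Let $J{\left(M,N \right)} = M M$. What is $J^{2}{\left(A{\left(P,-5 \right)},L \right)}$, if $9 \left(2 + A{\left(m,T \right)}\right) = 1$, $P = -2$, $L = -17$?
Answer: $\frac{83521}{6561} \approx 12.73$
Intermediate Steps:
$A{\left(m,T \right)} = - \frac{17}{9}$ ($A{\left(m,T \right)} = -2 + \frac{1}{9} \cdot 1 = -2 + \frac{1}{9} = - \frac{17}{9}$)
$J{\left(M,N \right)} = M^{2}$
$J^{2}{\left(A{\left(P,-5 \right)},L \right)} = \left(\left(- \frac{17}{9}\right)^{2}\right)^{2} = \left(\frac{289}{81}\right)^{2} = \frac{83521}{6561}$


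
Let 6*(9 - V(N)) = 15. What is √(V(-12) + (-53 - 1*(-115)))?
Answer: √274/2 ≈ 8.2765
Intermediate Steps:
V(N) = 13/2 (V(N) = 9 - ⅙*15 = 9 - 5/2 = 13/2)
√(V(-12) + (-53 - 1*(-115))) = √(13/2 + (-53 - 1*(-115))) = √(13/2 + (-53 + 115)) = √(13/2 + 62) = √(137/2) = √274/2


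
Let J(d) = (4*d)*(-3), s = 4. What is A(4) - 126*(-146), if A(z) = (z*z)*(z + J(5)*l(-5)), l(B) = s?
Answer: 14620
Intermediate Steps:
l(B) = 4
J(d) = -12*d
A(z) = z²*(-240 + z) (A(z) = (z*z)*(z - 12*5*4) = z²*(z - 60*4) = z²*(z - 240) = z²*(-240 + z))
A(4) - 126*(-146) = 4²*(-240 + 4) - 126*(-146) = 16*(-236) + 18396 = -3776 + 18396 = 14620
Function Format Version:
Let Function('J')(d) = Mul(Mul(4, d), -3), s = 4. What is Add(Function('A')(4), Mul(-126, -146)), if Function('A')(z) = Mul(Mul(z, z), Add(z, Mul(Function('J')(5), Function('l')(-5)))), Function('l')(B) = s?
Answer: 14620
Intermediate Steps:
Function('l')(B) = 4
Function('J')(d) = Mul(-12, d)
Function('A')(z) = Mul(Pow(z, 2), Add(-240, z)) (Function('A')(z) = Mul(Mul(z, z), Add(z, Mul(Mul(-12, 5), 4))) = Mul(Pow(z, 2), Add(z, Mul(-60, 4))) = Mul(Pow(z, 2), Add(z, -240)) = Mul(Pow(z, 2), Add(-240, z)))
Add(Function('A')(4), Mul(-126, -146)) = Add(Mul(Pow(4, 2), Add(-240, 4)), Mul(-126, -146)) = Add(Mul(16, -236), 18396) = Add(-3776, 18396) = 14620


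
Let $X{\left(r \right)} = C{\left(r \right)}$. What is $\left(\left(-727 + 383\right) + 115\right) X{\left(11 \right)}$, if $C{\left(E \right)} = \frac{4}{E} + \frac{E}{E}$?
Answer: $- \frac{3435}{11} \approx -312.27$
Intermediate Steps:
$C{\left(E \right)} = 1 + \frac{4}{E}$ ($C{\left(E \right)} = \frac{4}{E} + 1 = 1 + \frac{4}{E}$)
$X{\left(r \right)} = \frac{4 + r}{r}$
$\left(\left(-727 + 383\right) + 115\right) X{\left(11 \right)} = \left(\left(-727 + 383\right) + 115\right) \frac{4 + 11}{11} = \left(-344 + 115\right) \frac{1}{11} \cdot 15 = \left(-229\right) \frac{15}{11} = - \frac{3435}{11}$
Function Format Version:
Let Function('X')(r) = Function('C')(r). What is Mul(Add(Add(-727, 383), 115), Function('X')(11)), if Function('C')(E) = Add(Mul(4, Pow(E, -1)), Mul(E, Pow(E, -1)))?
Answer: Rational(-3435, 11) ≈ -312.27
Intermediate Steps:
Function('C')(E) = Add(1, Mul(4, Pow(E, -1))) (Function('C')(E) = Add(Mul(4, Pow(E, -1)), 1) = Add(1, Mul(4, Pow(E, -1))))
Function('X')(r) = Mul(Pow(r, -1), Add(4, r))
Mul(Add(Add(-727, 383), 115), Function('X')(11)) = Mul(Add(Add(-727, 383), 115), Mul(Pow(11, -1), Add(4, 11))) = Mul(Add(-344, 115), Mul(Rational(1, 11), 15)) = Mul(-229, Rational(15, 11)) = Rational(-3435, 11)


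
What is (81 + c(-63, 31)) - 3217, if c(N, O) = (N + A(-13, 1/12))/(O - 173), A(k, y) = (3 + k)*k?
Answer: -445379/142 ≈ -3136.5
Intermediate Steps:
A(k, y) = k*(3 + k)
c(N, O) = (130 + N)/(-173 + O) (c(N, O) = (N - 13*(3 - 13))/(O - 173) = (N - 13*(-10))/(-173 + O) = (N + 130)/(-173 + O) = (130 + N)/(-173 + O))
(81 + c(-63, 31)) - 3217 = (81 + (130 - 63)/(-173 + 31)) - 3217 = (81 + 67/(-142)) - 3217 = (81 - 1/142*67) - 3217 = (81 - 67/142) - 3217 = 11435/142 - 3217 = -445379/142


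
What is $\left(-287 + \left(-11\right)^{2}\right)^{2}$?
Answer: $27556$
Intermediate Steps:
$\left(-287 + \left(-11\right)^{2}\right)^{2} = \left(-287 + 121\right)^{2} = \left(-166\right)^{2} = 27556$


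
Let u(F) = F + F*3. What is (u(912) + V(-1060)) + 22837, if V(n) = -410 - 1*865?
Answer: 25210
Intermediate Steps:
V(n) = -1275 (V(n) = -410 - 865 = -1275)
u(F) = 4*F (u(F) = F + 3*F = 4*F)
(u(912) + V(-1060)) + 22837 = (4*912 - 1275) + 22837 = (3648 - 1275) + 22837 = 2373 + 22837 = 25210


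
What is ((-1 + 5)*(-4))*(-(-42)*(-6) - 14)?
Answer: 4256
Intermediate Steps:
((-1 + 5)*(-4))*(-(-42)*(-6) - 14) = (4*(-4))*(-21*12 - 14) = -16*(-252 - 14) = -16*(-266) = 4256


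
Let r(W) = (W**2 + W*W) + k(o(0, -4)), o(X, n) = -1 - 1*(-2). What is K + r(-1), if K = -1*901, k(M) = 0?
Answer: -899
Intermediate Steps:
o(X, n) = 1 (o(X, n) = -1 + 2 = 1)
r(W) = 2*W**2 (r(W) = (W**2 + W*W) + 0 = (W**2 + W**2) + 0 = 2*W**2 + 0 = 2*W**2)
K = -901
K + r(-1) = -901 + 2*(-1)**2 = -901 + 2*1 = -901 + 2 = -899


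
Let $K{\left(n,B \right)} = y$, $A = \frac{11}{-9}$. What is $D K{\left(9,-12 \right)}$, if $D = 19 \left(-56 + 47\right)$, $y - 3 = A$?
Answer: $-304$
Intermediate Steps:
$A = - \frac{11}{9}$ ($A = 11 \left(- \frac{1}{9}\right) = - \frac{11}{9} \approx -1.2222$)
$y = \frac{16}{9}$ ($y = 3 - \frac{11}{9} = \frac{16}{9} \approx 1.7778$)
$D = -171$ ($D = 19 \left(-9\right) = -171$)
$K{\left(n,B \right)} = \frac{16}{9}$
$D K{\left(9,-12 \right)} = \left(-171\right) \frac{16}{9} = -304$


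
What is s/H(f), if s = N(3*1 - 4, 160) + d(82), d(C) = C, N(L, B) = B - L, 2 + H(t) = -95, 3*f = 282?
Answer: -243/97 ≈ -2.5052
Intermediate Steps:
f = 94 (f = (⅓)*282 = 94)
H(t) = -97 (H(t) = -2 - 95 = -97)
s = 243 (s = (160 - (3*1 - 4)) + 82 = (160 - (3 - 4)) + 82 = (160 - 1*(-1)) + 82 = (160 + 1) + 82 = 161 + 82 = 243)
s/H(f) = 243/(-97) = 243*(-1/97) = -243/97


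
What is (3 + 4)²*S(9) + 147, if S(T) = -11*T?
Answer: -4704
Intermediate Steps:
(3 + 4)²*S(9) + 147 = (3 + 4)²*(-11*9) + 147 = 7²*(-99) + 147 = 49*(-99) + 147 = -4851 + 147 = -4704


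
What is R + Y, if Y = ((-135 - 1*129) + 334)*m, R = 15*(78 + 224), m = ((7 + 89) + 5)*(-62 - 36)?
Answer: -688330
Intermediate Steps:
m = -9898 (m = (96 + 5)*(-98) = 101*(-98) = -9898)
R = 4530 (R = 15*302 = 4530)
Y = -692860 (Y = ((-135 - 1*129) + 334)*(-9898) = ((-135 - 129) + 334)*(-9898) = (-264 + 334)*(-9898) = 70*(-9898) = -692860)
R + Y = 4530 - 692860 = -688330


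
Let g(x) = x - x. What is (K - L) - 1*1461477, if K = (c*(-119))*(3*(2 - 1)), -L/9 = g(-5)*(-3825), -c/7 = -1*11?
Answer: -1488966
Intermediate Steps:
g(x) = 0
c = 77 (c = -(-7)*11 = -7*(-11) = 77)
L = 0 (L = -0*(-3825) = -9*0 = 0)
K = -27489 (K = (77*(-119))*(3*(2 - 1)) = -27489 ≈ -27489.)
(K - L) - 1*1461477 = (-27489 - 1*0) - 1*1461477 = (-27489 + 0) - 1461477 = -27489 - 1461477 = -1488966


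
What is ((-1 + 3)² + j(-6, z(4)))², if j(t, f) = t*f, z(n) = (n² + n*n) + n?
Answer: 44944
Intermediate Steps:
z(n) = n + 2*n² (z(n) = (n² + n²) + n = 2*n² + n = n + 2*n²)
j(t, f) = f*t
((-1 + 3)² + j(-6, z(4)))² = ((-1 + 3)² + (4*(1 + 2*4))*(-6))² = (2² + (4*(1 + 8))*(-6))² = (4 + (4*9)*(-6))² = (4 + 36*(-6))² = (4 - 216)² = (-212)² = 44944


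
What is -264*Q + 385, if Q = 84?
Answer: -21791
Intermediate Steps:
-264*Q + 385 = -264*84 + 385 = -22176 + 385 = -21791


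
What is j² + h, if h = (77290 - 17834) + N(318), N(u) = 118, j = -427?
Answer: 241903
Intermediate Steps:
h = 59574 (h = (77290 - 17834) + 118 = 59456 + 118 = 59574)
j² + h = (-427)² + 59574 = 182329 + 59574 = 241903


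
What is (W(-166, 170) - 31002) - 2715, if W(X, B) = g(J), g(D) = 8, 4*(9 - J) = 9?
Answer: -33709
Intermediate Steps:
J = 27/4 (J = 9 - ¼*9 = 9 - 9/4 = 27/4 ≈ 6.7500)
W(X, B) = 8
(W(-166, 170) - 31002) - 2715 = (8 - 31002) - 2715 = -30994 - 2715 = -33709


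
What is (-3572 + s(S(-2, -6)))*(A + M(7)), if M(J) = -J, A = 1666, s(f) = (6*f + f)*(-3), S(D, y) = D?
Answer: -5856270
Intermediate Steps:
s(f) = -21*f (s(f) = (7*f)*(-3) = -21*f)
(-3572 + s(S(-2, -6)))*(A + M(7)) = (-3572 - 21*(-2))*(1666 - 1*7) = (-3572 + 42)*(1666 - 7) = -3530*1659 = -5856270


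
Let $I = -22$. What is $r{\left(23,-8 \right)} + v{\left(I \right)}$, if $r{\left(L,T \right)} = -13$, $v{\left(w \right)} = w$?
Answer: $-35$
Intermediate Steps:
$r{\left(23,-8 \right)} + v{\left(I \right)} = -13 - 22 = -35$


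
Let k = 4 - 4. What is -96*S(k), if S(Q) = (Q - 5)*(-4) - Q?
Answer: -1920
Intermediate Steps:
k = 0
S(Q) = 20 - 5*Q (S(Q) = (-5 + Q)*(-4) - Q = (20 - 4*Q) - Q = 20 - 5*Q)
-96*S(k) = -96*(20 - 5*0) = -96*(20 + 0) = -96*20 = -1920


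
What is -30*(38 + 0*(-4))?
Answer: -1140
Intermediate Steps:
-30*(38 + 0*(-4)) = -30*(38 + 0) = -30*38 = -1140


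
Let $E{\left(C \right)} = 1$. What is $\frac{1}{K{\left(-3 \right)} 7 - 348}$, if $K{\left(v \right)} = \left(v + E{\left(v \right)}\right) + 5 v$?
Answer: $- \frac{1}{467} \approx -0.0021413$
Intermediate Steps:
$K{\left(v \right)} = 1 + 6 v$ ($K{\left(v \right)} = \left(v + 1\right) + 5 v = \left(1 + v\right) + 5 v = 1 + 6 v$)
$\frac{1}{K{\left(-3 \right)} 7 - 348} = \frac{1}{\left(1 + 6 \left(-3\right)\right) 7 - 348} = \frac{1}{\left(1 - 18\right) 7 - 348} = \frac{1}{\left(-17\right) 7 - 348} = \frac{1}{-119 - 348} = \frac{1}{-467} = - \frac{1}{467}$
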